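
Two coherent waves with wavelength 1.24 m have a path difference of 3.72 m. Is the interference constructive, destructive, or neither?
constructive — path difference = 3λ, a whole number of wavelengths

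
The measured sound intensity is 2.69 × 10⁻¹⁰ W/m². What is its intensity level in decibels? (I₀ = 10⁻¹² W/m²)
β = 10·log₁₀(I/I₀) = 24.3 dB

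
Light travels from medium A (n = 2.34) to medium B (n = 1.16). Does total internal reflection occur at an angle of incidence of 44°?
θc = arcsin(n₂/n₁) = 29.72°; 44° > θc, so yes — total internal reflection.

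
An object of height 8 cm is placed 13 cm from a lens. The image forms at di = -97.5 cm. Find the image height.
hi = (-di/do) × ho = 60 cm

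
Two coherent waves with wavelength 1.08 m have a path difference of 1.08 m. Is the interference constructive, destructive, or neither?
constructive — path difference = 1λ, a whole number of wavelengths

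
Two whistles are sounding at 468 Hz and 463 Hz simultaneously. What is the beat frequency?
5 Hz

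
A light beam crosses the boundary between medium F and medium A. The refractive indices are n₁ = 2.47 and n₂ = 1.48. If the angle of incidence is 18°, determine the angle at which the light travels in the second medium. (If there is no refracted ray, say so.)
sin θ₂ = (n₁/n₂)·sin θ₁ = 0.5157 → θ₂ = 31.05°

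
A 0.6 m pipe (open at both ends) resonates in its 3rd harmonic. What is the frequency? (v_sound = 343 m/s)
fₙ = nv/(2L) = 857.5 Hz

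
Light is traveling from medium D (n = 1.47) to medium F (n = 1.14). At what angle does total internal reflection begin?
θc = arcsin(n₂/n₁) = 50.85°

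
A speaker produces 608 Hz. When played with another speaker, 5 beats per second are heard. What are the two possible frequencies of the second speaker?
f₂ = 608 ± 5 Hz → 613 Hz or 603 Hz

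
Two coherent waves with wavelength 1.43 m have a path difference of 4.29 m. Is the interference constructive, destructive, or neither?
constructive — path difference = 3λ, a whole number of wavelengths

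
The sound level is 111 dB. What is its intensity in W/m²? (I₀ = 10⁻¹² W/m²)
I = I₀·10^(β/10) = 1.26 × 10⁻¹ W/m²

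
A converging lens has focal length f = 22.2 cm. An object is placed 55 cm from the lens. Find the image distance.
1/di = 1/f − 1/do → di = 37.23 cm (real image)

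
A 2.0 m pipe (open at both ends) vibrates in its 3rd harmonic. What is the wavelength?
λₙ = 2L/n = 1.333 m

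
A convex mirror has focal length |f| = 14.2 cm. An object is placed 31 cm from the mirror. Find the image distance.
f = −14.2 cm (convex); 1/di = 1/f − 1/do → di = -9.739 cm (virtual image, behind mirror)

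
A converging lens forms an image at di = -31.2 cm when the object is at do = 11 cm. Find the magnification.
M = −di/do = 2.836 (upright image)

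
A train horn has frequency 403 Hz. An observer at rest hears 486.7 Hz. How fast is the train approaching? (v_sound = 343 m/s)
v_s = v·(1 − f/f_obs) = 58.99 m/s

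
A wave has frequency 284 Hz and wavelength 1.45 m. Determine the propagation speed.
v = fλ = 411.8 m/s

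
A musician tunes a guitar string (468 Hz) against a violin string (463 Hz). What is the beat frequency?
5 Hz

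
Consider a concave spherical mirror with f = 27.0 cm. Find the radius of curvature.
R = 2|f| = 54 cm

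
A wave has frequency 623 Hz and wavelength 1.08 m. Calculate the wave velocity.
v = fλ = 672.8 m/s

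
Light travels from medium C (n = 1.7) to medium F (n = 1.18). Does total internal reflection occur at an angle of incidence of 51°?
θc = arcsin(n₂/n₁) = 43.96°; 51° > θc, so yes — total internal reflection.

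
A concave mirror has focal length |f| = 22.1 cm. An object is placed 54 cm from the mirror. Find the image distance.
f = +22.1 cm (concave); 1/di = 1/f − 1/do → di = 37.41 cm (real image, in front of mirror)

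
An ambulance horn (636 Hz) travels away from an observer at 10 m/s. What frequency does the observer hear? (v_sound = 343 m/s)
f_obs = f·v/(v + v_s) = 618 Hz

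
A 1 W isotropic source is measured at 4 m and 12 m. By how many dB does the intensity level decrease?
Δβ = 20·log₁₀(r₂/r₁) = 9.542 dB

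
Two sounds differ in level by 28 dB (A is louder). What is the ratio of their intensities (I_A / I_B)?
I_A/I_B = 10^(Δβ/10) = 631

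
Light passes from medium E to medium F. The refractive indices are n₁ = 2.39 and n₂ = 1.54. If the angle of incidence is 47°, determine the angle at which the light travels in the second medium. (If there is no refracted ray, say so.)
sin θ₂ = (n₁/n₂)·sin θ₁ = 1.135 > 1, so there is no refracted ray — the light undergoes total internal reflection.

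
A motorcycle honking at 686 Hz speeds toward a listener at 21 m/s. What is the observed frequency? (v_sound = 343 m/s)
f_obs = f·v/(v − v_s) = 730.7 Hz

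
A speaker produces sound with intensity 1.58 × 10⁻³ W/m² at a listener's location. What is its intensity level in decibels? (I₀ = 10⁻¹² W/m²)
β = 10·log₁₀(I/I₀) = 91.99 dB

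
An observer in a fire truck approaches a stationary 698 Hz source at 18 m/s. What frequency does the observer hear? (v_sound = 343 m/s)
f_obs = f·(v + v_o)/v = 734.6 Hz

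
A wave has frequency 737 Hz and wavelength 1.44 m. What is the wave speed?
v = fλ = 1061 m/s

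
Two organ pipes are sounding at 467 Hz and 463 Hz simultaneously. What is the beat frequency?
4 Hz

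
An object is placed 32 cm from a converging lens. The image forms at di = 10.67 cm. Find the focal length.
1/f = 1/do + 1/di → f = 8.002 cm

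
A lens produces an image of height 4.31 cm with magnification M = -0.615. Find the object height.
ho = |hi|/|M| = 7.008 cm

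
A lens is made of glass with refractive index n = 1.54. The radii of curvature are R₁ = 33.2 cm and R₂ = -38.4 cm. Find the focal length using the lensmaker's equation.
1/f = (n − 1)(1/R₁ − 1/R₂) → f = 32.97 cm (converging lens)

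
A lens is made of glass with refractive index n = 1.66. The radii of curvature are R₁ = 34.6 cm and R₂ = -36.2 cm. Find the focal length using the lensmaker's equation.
1/f = (n − 1)(1/R₁ − 1/R₂) → f = 26.8 cm (converging lens)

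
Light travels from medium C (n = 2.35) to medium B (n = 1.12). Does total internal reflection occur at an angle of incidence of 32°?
θc = arcsin(n₂/n₁) = 28.46°; 32° > θc, so yes — total internal reflection.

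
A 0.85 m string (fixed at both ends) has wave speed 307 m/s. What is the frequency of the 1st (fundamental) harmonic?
fₙ = nv/(2L) = 180.6 Hz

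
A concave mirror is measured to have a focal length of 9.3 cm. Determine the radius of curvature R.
R = 2|f| = 18.6 cm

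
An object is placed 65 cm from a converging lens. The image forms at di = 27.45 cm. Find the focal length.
1/f = 1/do + 1/di → f = 19.3 cm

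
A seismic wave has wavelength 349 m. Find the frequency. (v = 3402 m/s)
f = v/λ = 9.748 Hz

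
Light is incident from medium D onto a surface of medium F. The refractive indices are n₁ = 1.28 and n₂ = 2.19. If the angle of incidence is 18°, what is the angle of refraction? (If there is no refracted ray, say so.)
sin θ₂ = (n₁/n₂)·sin θ₁ = 0.1806 → θ₂ = 10.41°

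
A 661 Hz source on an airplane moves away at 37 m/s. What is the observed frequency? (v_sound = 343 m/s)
f_obs = f·v/(v + v_s) = 596.6 Hz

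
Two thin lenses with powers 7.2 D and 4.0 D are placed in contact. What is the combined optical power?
P_total = P₁ + P₂ = 11.2 D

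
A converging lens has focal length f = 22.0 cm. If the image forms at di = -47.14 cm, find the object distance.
1/do = 1/f − 1/di → do = 15 cm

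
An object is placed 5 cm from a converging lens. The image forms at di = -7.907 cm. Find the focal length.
1/f = 1/do + 1/di → f = 13.6 cm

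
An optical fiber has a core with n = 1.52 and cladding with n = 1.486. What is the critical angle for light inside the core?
θc = arcsin(n_cladding/n_core) = 77.86°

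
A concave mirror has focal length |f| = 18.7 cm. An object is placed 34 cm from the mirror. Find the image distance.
f = +18.7 cm (concave); 1/di = 1/f − 1/do → di = 41.56 cm (real image, in front of mirror)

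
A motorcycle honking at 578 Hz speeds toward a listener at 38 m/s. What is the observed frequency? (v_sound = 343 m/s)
f_obs = f·v/(v − v_s) = 650 Hz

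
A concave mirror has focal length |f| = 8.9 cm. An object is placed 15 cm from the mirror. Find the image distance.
f = +8.9 cm (concave); 1/di = 1/f − 1/do → di = 21.89 cm (real image, in front of mirror)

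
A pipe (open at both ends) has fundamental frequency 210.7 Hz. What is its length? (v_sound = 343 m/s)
L = v/(2f₁) = 0.814 m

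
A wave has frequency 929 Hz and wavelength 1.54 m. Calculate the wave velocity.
v = fλ = 1431 m/s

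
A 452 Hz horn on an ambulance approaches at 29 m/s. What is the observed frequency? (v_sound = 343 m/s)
f_obs = f·v/(v − v_s) = 493.7 Hz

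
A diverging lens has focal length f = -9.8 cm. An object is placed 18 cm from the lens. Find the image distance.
1/di = 1/f − 1/do → di = -6.345 cm (virtual image)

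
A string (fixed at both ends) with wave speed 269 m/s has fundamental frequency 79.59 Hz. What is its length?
L = v/(2f₁) = 1.69 m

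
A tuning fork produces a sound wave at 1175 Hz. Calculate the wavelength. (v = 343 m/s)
λ = v/f = 0.2919 m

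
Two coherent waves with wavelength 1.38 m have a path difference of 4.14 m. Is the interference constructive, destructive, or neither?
constructive — path difference = 3λ, a whole number of wavelengths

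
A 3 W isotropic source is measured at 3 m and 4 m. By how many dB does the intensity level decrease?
Δβ = 20·log₁₀(r₂/r₁) = 2.499 dB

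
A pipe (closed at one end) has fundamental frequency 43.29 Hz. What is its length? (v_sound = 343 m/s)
L = v/(4f₁) = 1.981 m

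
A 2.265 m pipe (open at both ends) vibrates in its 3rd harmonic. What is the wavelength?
λₙ = 2L/n = 1.51 m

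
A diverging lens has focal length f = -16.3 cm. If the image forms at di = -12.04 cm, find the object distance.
1/do = 1/f − 1/di → do = 46.07 cm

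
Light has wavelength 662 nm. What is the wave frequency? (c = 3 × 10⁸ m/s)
f = c/λ = 4.532 × 10¹⁴ Hz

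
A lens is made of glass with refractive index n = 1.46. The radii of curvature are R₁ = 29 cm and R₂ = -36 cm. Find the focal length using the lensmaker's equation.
1/f = (n − 1)(1/R₁ − 1/R₂) → f = 34.92 cm (converging lens)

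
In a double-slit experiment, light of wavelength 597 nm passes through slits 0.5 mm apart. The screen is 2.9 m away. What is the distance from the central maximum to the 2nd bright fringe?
y = mλL/d = 6.925 mm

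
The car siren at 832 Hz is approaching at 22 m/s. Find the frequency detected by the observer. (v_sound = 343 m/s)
f_obs = f·v/(v − v_s) = 889 Hz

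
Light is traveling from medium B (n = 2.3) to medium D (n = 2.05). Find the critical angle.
θc = arcsin(n₂/n₁) = 63.04°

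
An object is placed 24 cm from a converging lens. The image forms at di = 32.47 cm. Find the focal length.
1/f = 1/do + 1/di → f = 13.8 cm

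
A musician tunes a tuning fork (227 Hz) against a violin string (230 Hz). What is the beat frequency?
3 Hz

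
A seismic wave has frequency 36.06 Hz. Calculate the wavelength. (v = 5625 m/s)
λ = v/f = 156 m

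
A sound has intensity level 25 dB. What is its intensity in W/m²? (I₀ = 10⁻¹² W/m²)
I = I₀·10^(β/10) = 3.16 × 10⁻¹⁰ W/m²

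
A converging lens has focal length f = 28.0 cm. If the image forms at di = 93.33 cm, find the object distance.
1/do = 1/f − 1/di → do = 40 cm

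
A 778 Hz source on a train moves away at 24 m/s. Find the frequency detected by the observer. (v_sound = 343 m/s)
f_obs = f·v/(v + v_s) = 727.1 Hz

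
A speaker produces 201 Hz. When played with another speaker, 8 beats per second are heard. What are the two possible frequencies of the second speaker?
f₂ = 201 ± 8 Hz → 209 Hz or 193 Hz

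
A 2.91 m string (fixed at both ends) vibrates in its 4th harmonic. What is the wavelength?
λₙ = 2L/n = 1.455 m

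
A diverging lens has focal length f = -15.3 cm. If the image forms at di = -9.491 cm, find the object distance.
1/do = 1/f − 1/di → do = 25 cm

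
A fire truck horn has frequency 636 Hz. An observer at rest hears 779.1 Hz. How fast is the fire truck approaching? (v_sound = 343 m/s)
v_s = v·(1 − f/f_obs) = 63 m/s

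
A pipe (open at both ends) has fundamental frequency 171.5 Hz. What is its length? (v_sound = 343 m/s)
L = v/(2f₁) = 1 m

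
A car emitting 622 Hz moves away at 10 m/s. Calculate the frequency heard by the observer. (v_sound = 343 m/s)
f_obs = f·v/(v + v_s) = 604.4 Hz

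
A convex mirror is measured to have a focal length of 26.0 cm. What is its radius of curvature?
R = 2|f| = 52 cm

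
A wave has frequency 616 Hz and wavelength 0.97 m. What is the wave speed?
v = fλ = 597.5 m/s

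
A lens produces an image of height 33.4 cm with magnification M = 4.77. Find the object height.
ho = |hi|/|M| = 7.002 cm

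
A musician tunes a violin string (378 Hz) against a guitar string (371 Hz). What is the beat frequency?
7 Hz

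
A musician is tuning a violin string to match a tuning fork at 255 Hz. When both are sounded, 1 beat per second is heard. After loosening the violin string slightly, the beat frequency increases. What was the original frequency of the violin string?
254 Hz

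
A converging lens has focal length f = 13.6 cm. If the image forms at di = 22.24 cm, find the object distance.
1/do = 1/f − 1/di → do = 35.01 cm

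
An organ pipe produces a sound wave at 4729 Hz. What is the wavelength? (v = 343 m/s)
λ = v/f = 0.07253 m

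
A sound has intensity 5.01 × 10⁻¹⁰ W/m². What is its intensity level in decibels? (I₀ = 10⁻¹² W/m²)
β = 10·log₁₀(I/I₀) = 27 dB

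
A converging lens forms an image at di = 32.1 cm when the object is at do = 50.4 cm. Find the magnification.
M = −di/do = -0.6369 (inverted image)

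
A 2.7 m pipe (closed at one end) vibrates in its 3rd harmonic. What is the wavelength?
λₙ = 4L/n = 3.6 m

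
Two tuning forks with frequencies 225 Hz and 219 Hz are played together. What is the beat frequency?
6 Hz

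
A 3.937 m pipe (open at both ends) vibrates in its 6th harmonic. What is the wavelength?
λₙ = 2L/n = 1.312 m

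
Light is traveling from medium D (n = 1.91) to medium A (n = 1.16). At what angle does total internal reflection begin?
θc = arcsin(n₂/n₁) = 37.4°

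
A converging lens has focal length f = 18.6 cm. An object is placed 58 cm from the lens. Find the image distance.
1/di = 1/f − 1/do → di = 27.38 cm (real image)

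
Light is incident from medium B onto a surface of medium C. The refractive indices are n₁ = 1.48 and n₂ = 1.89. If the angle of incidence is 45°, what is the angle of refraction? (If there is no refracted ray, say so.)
sin θ₂ = (n₁/n₂)·sin θ₁ = 0.5537 → θ₂ = 33.62°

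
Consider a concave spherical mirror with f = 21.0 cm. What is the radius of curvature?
R = 2|f| = 42 cm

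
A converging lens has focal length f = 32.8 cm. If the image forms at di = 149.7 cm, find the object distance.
1/do = 1/f − 1/di → do = 42 cm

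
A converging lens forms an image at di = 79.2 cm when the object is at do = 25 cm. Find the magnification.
M = −di/do = -3.168 (inverted image)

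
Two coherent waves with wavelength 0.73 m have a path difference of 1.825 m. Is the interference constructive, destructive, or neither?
destructive — path difference = 2.5λ, an odd multiple of λ/2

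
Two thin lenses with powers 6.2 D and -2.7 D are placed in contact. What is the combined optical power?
P_total = P₁ + P₂ = 3.5 D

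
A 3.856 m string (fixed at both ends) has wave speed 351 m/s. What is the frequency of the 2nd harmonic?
fₙ = nv/(2L) = 91.03 Hz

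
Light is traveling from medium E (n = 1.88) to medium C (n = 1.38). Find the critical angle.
θc = arcsin(n₂/n₁) = 47.23°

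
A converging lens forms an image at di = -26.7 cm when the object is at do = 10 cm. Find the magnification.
M = −di/do = 2.67 (upright image)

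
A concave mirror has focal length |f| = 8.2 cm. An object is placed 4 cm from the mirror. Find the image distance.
f = +8.2 cm (concave); 1/di = 1/f − 1/do → di = -7.81 cm (virtual image, behind mirror)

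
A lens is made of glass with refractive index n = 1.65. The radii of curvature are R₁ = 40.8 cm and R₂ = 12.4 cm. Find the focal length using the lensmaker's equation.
1/f = (n − 1)(1/R₁ − 1/R₂) → f = -27.41 cm (diverging lens)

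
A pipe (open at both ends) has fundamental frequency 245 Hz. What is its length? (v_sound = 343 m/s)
L = v/(2f₁) = 0.7 m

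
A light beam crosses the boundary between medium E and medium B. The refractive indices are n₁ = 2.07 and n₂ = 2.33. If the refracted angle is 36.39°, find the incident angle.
sin θ₁ = (n₂/n₁)·sin θ₂ → θ₁ = 41.9°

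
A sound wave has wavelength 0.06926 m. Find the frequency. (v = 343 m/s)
f = v/λ = 4952 Hz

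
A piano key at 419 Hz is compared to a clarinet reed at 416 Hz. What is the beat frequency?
3 Hz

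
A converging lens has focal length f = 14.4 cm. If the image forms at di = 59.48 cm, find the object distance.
1/do = 1/f − 1/di → do = 19 cm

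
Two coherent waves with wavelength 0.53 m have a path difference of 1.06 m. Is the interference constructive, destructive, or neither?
constructive — path difference = 2λ, a whole number of wavelengths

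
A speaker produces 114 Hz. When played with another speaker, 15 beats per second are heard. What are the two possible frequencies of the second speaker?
f₂ = 114 ± 15 Hz → 129 Hz or 99 Hz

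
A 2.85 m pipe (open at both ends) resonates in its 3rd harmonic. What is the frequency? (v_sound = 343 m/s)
fₙ = nv/(2L) = 180.5 Hz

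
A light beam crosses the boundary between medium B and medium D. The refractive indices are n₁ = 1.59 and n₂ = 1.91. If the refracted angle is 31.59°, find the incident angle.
sin θ₁ = (n₂/n₁)·sin θ₂ → θ₁ = 39°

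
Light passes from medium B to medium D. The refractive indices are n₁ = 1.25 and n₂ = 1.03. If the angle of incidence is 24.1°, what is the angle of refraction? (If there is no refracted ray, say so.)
sin θ₂ = (n₁/n₂)·sin θ₁ = 0.4955 → θ₂ = 29.71°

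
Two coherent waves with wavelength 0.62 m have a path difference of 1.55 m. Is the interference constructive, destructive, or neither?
destructive — path difference = 2.5λ, an odd multiple of λ/2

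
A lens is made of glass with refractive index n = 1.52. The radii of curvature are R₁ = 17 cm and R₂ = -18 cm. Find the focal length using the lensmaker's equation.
1/f = (n − 1)(1/R₁ − 1/R₂) → f = 16.81 cm (converging lens)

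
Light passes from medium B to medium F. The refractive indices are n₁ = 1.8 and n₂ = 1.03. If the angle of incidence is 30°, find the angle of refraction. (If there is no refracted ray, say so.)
sin θ₂ = (n₁/n₂)·sin θ₁ = 0.8738 → θ₂ = 60.9°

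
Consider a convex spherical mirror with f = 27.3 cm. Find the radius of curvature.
R = 2|f| = 54.6 cm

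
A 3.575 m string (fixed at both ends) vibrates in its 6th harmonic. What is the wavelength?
λₙ = 2L/n = 1.192 m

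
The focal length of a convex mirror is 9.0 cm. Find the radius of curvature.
R = 2|f| = 18 cm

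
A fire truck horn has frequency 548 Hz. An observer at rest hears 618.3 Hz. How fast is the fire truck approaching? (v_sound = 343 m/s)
v_s = v·(1 − f/f_obs) = 39 m/s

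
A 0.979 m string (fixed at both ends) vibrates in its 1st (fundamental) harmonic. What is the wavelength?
λₙ = 2L/n = 1.958 m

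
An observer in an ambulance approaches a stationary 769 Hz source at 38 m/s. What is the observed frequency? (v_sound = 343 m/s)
f_obs = f·(v + v_o)/v = 854.2 Hz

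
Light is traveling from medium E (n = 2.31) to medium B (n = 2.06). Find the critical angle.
θc = arcsin(n₂/n₁) = 63.1°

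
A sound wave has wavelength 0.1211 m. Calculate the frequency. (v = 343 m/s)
f = v/λ = 2832 Hz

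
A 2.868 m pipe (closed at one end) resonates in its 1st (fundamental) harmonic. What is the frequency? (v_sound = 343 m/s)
fₙ = nv/(4L) = 29.9 Hz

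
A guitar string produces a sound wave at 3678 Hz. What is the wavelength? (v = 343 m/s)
λ = v/f = 0.09326 m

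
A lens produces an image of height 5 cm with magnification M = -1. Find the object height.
ho = |hi|/|M| = 5 cm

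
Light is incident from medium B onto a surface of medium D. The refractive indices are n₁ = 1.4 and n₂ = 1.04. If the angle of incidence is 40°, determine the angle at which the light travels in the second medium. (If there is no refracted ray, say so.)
sin θ₂ = (n₁/n₂)·sin θ₁ = 0.8653 → θ₂ = 59.92°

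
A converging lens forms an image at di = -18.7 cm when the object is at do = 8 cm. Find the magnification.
M = −di/do = 2.337 (upright image)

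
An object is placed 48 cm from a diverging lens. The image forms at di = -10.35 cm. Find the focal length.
1/f = 1/do + 1/di → f = -13.2 cm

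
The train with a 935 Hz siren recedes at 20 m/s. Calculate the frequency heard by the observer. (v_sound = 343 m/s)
f_obs = f·v/(v + v_s) = 883.5 Hz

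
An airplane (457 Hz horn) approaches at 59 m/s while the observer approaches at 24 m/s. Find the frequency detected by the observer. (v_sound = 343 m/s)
f_obs = f·(v + v_o)/(v − v_s) = 590.6 Hz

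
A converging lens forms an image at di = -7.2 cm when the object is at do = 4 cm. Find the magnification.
M = −di/do = 1.8 (upright image)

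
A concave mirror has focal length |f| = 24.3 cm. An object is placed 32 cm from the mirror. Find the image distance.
f = +24.3 cm (concave); 1/di = 1/f − 1/do → di = 101 cm (real image, in front of mirror)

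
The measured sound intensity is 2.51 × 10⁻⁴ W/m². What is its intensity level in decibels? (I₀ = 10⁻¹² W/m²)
β = 10·log₁₀(I/I₀) = 84 dB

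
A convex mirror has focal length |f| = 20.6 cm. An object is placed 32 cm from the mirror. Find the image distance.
f = −20.6 cm (convex); 1/di = 1/f − 1/do → di = -12.53 cm (virtual image, behind mirror)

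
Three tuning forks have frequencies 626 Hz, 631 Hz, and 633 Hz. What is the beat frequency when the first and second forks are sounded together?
5 Hz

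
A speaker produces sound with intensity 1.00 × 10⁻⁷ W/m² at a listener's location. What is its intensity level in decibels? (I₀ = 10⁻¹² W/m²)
β = 10·log₁₀(I/I₀) = 50 dB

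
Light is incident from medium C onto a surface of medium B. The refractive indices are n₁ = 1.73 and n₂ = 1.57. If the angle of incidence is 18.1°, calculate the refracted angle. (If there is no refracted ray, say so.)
sin θ₂ = (n₁/n₂)·sin θ₁ = 0.3423 → θ₂ = 20.02°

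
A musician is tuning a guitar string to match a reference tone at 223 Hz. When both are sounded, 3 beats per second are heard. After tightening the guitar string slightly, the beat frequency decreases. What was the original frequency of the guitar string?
220 Hz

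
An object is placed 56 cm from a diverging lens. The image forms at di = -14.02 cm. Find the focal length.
1/f = 1/do + 1/di → f = -18.7 cm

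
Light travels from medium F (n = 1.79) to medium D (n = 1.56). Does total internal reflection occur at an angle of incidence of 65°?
θc = arcsin(n₂/n₁) = 60.63°; 65° > θc, so yes — total internal reflection.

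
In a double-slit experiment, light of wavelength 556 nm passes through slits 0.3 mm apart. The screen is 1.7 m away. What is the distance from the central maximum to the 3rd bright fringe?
y = mλL/d = 9.452 mm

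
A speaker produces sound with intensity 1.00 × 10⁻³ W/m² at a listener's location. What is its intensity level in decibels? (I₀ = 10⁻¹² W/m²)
β = 10·log₁₀(I/I₀) = 90 dB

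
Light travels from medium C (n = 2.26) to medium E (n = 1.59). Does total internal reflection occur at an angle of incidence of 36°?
θc = arcsin(n₂/n₁) = 44.71°; 36° < θc, so no — the ray refracts.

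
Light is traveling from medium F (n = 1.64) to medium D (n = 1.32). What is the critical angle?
θc = arcsin(n₂/n₁) = 53.6°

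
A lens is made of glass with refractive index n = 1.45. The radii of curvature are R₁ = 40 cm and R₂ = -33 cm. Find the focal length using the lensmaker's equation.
1/f = (n − 1)(1/R₁ − 1/R₂) → f = 40.18 cm (converging lens)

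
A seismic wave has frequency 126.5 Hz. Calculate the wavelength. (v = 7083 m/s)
λ = v/f = 55.99 m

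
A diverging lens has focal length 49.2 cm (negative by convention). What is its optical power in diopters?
P = 1/f = -2.033 D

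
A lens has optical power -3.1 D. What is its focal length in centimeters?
f = 1/P = -32.26 cm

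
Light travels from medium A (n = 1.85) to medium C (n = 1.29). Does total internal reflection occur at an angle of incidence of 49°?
θc = arcsin(n₂/n₁) = 44.21°; 49° > θc, so yes — total internal reflection.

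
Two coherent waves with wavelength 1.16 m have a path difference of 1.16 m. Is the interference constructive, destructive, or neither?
constructive — path difference = 1λ, a whole number of wavelengths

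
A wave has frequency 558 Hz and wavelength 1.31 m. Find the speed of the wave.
v = fλ = 731 m/s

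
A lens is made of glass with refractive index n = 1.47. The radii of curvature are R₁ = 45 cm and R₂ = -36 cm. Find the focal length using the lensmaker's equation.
1/f = (n − 1)(1/R₁ − 1/R₂) → f = 42.55 cm (converging lens)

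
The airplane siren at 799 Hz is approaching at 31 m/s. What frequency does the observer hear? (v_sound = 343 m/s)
f_obs = f·v/(v − v_s) = 878.4 Hz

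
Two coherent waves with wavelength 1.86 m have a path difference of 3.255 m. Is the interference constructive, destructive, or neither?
neither (partial) — path difference = 1.75λ, neither a whole number of wavelengths nor an odd multiple of λ/2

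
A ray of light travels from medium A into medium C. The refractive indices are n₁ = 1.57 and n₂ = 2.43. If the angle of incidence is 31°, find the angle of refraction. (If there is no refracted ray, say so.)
sin θ₂ = (n₁/n₂)·sin θ₁ = 0.3328 → θ₂ = 19.44°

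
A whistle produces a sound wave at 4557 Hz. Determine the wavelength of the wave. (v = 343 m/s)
λ = v/f = 0.07527 m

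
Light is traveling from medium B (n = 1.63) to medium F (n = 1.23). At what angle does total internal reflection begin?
θc = arcsin(n₂/n₁) = 48.99°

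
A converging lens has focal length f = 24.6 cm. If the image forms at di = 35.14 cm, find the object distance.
1/do = 1/f − 1/di → do = 82.02 cm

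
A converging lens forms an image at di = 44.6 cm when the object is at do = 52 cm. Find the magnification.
M = −di/do = -0.8577 (inverted image)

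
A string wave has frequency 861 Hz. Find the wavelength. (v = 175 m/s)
λ = v/f = 0.2033 m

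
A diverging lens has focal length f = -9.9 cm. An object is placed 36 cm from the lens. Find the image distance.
1/di = 1/f − 1/do → di = -7.765 cm (virtual image)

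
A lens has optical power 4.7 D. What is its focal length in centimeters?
f = 1/P = 21.28 cm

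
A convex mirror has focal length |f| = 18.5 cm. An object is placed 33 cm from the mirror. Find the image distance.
f = −18.5 cm (convex); 1/di = 1/f − 1/do → di = -11.85 cm (virtual image, behind mirror)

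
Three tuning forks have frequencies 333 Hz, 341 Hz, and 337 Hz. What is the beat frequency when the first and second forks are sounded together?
8 Hz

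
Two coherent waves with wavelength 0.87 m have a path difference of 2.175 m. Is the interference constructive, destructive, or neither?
destructive — path difference = 2.5λ, an odd multiple of λ/2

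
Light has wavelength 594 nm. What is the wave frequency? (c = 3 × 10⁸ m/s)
f = c/λ = 5.051 × 10¹⁴ Hz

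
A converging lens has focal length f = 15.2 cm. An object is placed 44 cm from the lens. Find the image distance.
1/di = 1/f − 1/do → di = 23.22 cm (real image)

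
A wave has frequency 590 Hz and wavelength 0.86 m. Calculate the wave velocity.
v = fλ = 507.4 m/s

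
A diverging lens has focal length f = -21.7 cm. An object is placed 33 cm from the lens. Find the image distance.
1/di = 1/f − 1/do → di = -13.09 cm (virtual image)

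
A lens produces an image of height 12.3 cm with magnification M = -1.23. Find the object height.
ho = |hi|/|M| = 10 cm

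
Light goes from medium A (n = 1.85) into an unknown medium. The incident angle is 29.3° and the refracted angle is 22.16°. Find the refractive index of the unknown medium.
n₂ = n₁·sin θ₁ / sin θ₂ = 2.4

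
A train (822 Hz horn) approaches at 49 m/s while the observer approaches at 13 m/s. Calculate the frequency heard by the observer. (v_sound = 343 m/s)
f_obs = f·(v + v_o)/(v − v_s) = 995.3 Hz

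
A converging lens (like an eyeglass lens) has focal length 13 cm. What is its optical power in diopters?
P = 1/f = 7.692 D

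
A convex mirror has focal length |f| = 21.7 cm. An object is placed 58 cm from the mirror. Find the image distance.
f = −21.7 cm (convex); 1/di = 1/f − 1/do → di = -15.79 cm (virtual image, behind mirror)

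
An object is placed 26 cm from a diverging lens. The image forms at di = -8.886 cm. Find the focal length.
1/f = 1/do + 1/di → f = -13.5 cm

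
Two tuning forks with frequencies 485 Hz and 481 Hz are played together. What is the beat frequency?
4 Hz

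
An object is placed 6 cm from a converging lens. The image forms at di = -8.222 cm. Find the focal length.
1/f = 1/do + 1/di → f = 22.2 cm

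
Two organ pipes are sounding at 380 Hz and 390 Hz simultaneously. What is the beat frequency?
10 Hz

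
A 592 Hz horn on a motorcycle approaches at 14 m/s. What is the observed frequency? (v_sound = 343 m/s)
f_obs = f·v/(v − v_s) = 617.2 Hz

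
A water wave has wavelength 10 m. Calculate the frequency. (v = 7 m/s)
f = v/λ = 0.7 Hz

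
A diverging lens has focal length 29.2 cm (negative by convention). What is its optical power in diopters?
P = 1/f = -3.425 D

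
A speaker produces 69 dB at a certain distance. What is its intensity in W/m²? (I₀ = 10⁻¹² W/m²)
I = I₀·10^(β/10) = 7.94 × 10⁻⁶ W/m²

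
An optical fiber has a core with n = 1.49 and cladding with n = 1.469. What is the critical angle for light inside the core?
θc = arcsin(n_cladding/n_core) = 80.37°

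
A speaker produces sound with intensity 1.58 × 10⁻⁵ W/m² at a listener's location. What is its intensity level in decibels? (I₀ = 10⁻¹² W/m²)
β = 10·log₁₀(I/I₀) = 71.99 dB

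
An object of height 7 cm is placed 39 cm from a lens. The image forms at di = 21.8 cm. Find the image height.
hi = (-di/do) × ho = -3.913 cm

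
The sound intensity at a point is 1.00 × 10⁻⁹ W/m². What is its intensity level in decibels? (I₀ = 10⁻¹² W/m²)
β = 10·log₁₀(I/I₀) = 30 dB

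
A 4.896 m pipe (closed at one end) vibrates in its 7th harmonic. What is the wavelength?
λₙ = 4L/n = 2.798 m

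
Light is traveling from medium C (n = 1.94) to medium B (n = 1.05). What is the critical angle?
θc = arcsin(n₂/n₁) = 32.77°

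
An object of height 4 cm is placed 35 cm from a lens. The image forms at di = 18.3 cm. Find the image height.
hi = (-di/do) × ho = -2.091 cm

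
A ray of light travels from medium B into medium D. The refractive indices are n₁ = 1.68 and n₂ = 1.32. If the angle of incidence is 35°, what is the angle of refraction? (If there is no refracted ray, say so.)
sin θ₂ = (n₁/n₂)·sin θ₁ = 0.73 → θ₂ = 46.89°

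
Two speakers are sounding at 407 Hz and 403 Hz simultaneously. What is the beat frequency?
4 Hz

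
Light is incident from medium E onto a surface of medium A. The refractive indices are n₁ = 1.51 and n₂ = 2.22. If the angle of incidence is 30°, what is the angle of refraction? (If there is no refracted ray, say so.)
sin θ₂ = (n₁/n₂)·sin θ₁ = 0.3401 → θ₂ = 19.88°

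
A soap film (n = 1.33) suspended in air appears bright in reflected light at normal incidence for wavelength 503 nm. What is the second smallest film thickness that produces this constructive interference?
2nt = (m − ½)λ with m = 2 → t = (m − ½)λ/(2n) = 283.6 nm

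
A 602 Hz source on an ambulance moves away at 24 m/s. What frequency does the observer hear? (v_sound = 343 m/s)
f_obs = f·v/(v + v_s) = 562.6 Hz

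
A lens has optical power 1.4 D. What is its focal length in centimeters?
f = 1/P = 71.43 cm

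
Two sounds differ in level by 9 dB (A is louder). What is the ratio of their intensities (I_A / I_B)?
I_A/I_B = 10^(Δβ/10) = 7.943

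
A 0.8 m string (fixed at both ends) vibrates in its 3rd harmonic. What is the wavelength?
λₙ = 2L/n = 0.5333 m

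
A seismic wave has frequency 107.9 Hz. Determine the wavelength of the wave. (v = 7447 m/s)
λ = v/f = 69.02 m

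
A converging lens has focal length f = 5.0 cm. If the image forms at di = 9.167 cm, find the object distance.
1/do = 1/f − 1/di → do = 11 cm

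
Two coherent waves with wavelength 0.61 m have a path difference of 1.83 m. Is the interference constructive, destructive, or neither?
constructive — path difference = 3λ, a whole number of wavelengths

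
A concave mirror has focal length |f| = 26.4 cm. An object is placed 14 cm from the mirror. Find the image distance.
f = +26.4 cm (concave); 1/di = 1/f − 1/do → di = -29.81 cm (virtual image, behind mirror)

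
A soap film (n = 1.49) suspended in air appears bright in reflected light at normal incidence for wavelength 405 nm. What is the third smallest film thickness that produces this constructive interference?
2nt = (m − ½)λ with m = 3 → t = (m − ½)λ/(2n) = 339.8 nm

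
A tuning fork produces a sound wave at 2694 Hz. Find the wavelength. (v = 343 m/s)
λ = v/f = 0.1273 m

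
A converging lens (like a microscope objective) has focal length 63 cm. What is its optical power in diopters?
P = 1/f = 1.587 D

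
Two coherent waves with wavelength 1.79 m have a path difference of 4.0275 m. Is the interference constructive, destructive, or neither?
neither (partial) — path difference = 2.25λ, neither a whole number of wavelengths nor an odd multiple of λ/2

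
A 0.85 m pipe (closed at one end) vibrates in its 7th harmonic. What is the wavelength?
λₙ = 4L/n = 0.4857 m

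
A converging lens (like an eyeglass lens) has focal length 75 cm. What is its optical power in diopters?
P = 1/f = 1.333 D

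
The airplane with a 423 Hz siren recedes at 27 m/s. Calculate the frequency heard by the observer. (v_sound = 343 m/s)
f_obs = f·v/(v + v_s) = 392.1 Hz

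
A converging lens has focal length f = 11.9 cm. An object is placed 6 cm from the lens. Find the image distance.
1/di = 1/f − 1/do → di = -12.1 cm (virtual image)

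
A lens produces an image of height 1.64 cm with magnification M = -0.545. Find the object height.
ho = |hi|/|M| = 3.009 cm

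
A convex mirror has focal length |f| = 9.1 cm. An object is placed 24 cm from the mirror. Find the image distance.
f = −9.1 cm (convex); 1/di = 1/f − 1/do → di = -6.598 cm (virtual image, behind mirror)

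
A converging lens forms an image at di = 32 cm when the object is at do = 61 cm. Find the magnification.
M = −di/do = -0.5246 (inverted image)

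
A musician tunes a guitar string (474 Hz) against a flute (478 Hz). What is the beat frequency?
4 Hz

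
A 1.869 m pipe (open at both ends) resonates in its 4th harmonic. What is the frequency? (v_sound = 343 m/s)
fₙ = nv/(2L) = 367 Hz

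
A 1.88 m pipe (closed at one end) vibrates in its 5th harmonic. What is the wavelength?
λₙ = 4L/n = 1.504 m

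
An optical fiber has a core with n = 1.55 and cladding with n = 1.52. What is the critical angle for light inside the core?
θc = arcsin(n_cladding/n_core) = 78.71°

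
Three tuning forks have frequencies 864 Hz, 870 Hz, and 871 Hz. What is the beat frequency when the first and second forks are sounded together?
6 Hz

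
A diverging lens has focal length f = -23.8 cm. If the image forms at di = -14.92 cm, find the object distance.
1/do = 1/f − 1/di → do = 39.99 cm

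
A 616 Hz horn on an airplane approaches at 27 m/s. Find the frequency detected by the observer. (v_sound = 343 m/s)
f_obs = f·v/(v − v_s) = 668.6 Hz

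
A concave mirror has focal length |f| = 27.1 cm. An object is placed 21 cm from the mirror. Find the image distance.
f = +27.1 cm (concave); 1/di = 1/f − 1/do → di = -93.3 cm (virtual image, behind mirror)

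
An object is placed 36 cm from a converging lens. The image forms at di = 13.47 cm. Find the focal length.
1/f = 1/do + 1/di → f = 9.802 cm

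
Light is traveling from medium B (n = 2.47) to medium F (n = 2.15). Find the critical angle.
θc = arcsin(n₂/n₁) = 60.51°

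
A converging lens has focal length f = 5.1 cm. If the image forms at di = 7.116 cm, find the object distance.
1/do = 1/f − 1/di → do = 18 cm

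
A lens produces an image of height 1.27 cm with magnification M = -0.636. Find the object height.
ho = |hi|/|M| = 1.997 cm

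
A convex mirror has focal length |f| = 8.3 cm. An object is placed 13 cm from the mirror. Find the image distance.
f = −8.3 cm (convex); 1/di = 1/f − 1/do → di = -5.066 cm (virtual image, behind mirror)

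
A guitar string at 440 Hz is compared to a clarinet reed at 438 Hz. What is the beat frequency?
2 Hz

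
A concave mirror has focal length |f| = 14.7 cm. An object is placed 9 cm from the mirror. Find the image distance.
f = +14.7 cm (concave); 1/di = 1/f − 1/do → di = -23.21 cm (virtual image, behind mirror)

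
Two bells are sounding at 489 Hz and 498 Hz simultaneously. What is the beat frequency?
9 Hz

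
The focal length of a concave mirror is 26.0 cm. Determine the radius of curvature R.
R = 2|f| = 52 cm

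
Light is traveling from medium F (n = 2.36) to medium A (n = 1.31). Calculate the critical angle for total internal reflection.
θc = arcsin(n₂/n₁) = 33.72°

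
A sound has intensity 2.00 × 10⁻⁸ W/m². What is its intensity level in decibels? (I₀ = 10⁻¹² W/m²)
β = 10·log₁₀(I/I₀) = 43.01 dB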